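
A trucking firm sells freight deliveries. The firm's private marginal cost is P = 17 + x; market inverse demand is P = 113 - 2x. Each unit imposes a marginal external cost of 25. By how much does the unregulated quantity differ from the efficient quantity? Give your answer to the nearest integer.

8 units

Market equilibrium (private): 17 + x = 113 - 2x → x_m = 32.0000.
Social marginal cost = private MC + MEC = 42 + x.
Set SMC = demand: 42 + x = 113 - 2x → x* = 23.6667.
Gap = |32.0000 − 23.6667| = 8.3333.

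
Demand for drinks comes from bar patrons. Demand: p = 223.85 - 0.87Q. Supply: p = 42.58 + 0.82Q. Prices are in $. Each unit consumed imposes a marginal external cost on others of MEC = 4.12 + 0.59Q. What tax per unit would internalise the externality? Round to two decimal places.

tax = $49.96 per unit

Social marginal benefit = demand − MEC = 219.73 - 1.46Q.
Set SMB = MC: 219.73 - 1.46Q = 42.58 + 0.82Q → Q* = 77.6974.
The Pigouvian tax equals MEC at Q*: 4.12 + 0.59×77.6974 = 49.9615.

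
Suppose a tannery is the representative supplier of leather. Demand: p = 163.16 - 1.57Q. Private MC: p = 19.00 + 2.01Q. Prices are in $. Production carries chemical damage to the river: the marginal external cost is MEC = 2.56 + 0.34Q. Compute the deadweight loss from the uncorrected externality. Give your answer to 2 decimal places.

Market equilibrium (private): 19.00 + 2.01Q = 163.16 - 1.57Q → Q_m = 40.2682.
Social marginal cost = private MC + MEC = 21.56 + 2.35Q.
Set SMC = demand: 21.56 + 2.35Q = 163.16 - 1.57Q → Q* = 36.1224.
Between Q* and Q_m the wedge SMC − demand runs linearly from 0 to MEC(Q_m), so the loss is a triangle.
DWL = ½ × 4.1458 × 16.2512 = 33.6871.

DWL = $33.69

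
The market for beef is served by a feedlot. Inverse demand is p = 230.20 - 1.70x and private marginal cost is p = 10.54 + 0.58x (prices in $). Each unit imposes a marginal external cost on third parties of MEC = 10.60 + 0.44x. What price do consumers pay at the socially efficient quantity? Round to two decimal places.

P = $99.54

Social marginal cost = private MC + MEC = 21.14 + 1.02x.
Set SMC = demand: 21.14 + 1.02x = 230.20 - 1.70x → x* = 76.8603.
Consumer price on the demand curve at x*: 230.20 − 1.70×76.8603 = 99.5375.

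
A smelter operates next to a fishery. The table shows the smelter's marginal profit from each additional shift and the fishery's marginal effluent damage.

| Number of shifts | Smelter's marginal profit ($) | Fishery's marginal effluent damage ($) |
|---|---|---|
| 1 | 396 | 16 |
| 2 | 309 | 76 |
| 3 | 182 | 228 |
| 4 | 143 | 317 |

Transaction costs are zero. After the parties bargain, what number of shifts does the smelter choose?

2

Bargaining reaches the level where marginal profit last exceeds marginal effluent damage.
That holds through level 2 (309 ≥ 76) but not at 3 (182 < 228).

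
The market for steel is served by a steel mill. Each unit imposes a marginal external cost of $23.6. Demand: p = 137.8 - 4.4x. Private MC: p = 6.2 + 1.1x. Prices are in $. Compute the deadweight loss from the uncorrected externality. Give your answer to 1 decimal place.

Market equilibrium (private): 6.2 + 1.1x = 137.8 - 4.4x → x_m = 23.9273.
Social marginal cost = private MC + MEC = 29.8 + 1.1x.
Set SMC = demand: 29.8 + 1.1x = 137.8 - 4.4x → x* = 19.6364.
Height of the DWL triangle at x_m is SMC(x_m) − demand(x_m) = MEC(x_m) = 23.6000.
DWL = ½ × 4.2909 × 23.6000 = 50.6326.

DWL = $50.6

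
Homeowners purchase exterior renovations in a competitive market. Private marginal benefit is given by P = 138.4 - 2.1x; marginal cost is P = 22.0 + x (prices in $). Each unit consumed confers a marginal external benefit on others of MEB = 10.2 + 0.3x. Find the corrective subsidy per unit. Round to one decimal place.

Social marginal benefit = demand + MEB = 148.6 - 1.8x.
Set SMB = MC: 148.6 - 1.8x = 22.0 + x → x* = 45.2143.
The Pigouvian subsidy equals MEB at x*: 10.2 + 0.3×45.2143 = 23.7643.

subsidy = $23.8 per unit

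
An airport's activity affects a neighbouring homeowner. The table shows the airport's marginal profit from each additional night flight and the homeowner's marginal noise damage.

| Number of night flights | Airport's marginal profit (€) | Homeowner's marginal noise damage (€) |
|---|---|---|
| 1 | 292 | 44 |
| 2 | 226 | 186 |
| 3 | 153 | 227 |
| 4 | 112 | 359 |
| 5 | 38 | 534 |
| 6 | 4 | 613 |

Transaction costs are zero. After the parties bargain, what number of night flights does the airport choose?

Bargaining reaches the level where marginal profit last exceeds marginal noise damage.
That holds through level 2 (226 ≥ 186) but not at 3 (153 < 227).

2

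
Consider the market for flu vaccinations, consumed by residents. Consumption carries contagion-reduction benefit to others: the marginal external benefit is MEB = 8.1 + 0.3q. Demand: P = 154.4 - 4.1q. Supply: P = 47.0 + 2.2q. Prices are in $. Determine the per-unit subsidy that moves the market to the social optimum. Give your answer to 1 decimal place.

subsidy = $13.9 per unit

Social marginal benefit = demand + MEB = 162.5 - 3.8q.
Set SMB = MC: 162.5 - 3.8q = 47.0 + 2.2q → q* = 19.2500.
The Pigouvian subsidy equals MEB at q*: 8.1 + 0.3×19.2500 = 13.8750.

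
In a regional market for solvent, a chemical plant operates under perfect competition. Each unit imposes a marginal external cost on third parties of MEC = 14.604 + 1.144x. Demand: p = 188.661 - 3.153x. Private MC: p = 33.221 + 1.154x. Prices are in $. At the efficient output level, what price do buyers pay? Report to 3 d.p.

Social marginal cost = private MC + MEC = 47.825 + 2.298x.
Set SMC = demand: 47.825 + 2.298x = 188.661 - 3.153x → x* = 25.8367.
Consumer price on the demand curve at x*: 188.661 − 3.153×25.8367 = 107.1979.

P = $107.198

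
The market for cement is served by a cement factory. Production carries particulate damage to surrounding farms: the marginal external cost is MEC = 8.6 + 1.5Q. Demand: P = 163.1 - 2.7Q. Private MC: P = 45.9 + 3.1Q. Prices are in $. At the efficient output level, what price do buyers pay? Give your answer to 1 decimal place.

P = $122.9

Social marginal cost = private MC + MEC = 54.5 + 4.6Q.
Set SMC = demand: 54.5 + 4.6Q = 163.1 - 2.7Q → Q* = 14.8767.
Consumer price on the demand curve at Q*: 163.1 − 2.7×14.8767 = 122.9329.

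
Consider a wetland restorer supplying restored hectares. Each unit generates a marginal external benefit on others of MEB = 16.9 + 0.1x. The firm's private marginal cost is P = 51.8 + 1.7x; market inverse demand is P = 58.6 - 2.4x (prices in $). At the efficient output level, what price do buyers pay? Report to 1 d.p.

Social marginal cost = private MC − MEB = 34.9 + 1.6x.
Set SMC = demand: 34.9 + 1.6x = 58.6 - 2.4x → x* = 5.9250.
Consumer price on the demand curve at x*: 58.6 − 2.4×5.9250 = 44.3800.

P = $44.4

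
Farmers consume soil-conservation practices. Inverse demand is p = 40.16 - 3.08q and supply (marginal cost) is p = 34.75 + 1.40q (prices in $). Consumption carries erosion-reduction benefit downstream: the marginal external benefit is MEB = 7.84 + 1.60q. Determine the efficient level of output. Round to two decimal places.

Social marginal benefit = demand + MEB = 48.00 - 1.48q.
Set SMB = MC: 48.00 - 1.48q = 34.75 + 1.40q → q* = 4.6007.

q* = 4.60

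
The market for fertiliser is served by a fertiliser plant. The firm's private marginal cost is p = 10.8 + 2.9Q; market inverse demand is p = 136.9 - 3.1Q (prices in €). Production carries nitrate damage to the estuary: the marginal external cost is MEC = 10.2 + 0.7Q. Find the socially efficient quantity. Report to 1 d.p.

Q* = 17.3

Social marginal cost = private MC + MEC = 21.0 + 3.6Q.
Set SMC = demand: 21.0 + 3.6Q = 136.9 - 3.1Q → Q* = 17.2985.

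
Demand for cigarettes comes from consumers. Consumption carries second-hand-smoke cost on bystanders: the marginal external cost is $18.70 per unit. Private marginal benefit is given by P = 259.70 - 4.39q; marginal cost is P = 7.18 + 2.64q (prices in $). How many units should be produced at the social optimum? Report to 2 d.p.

q* = 33.26

Social marginal benefit = demand − MEC = 241.00 - 4.39q.
Set SMB = MC: 241.00 - 4.39q = 7.18 + 2.64q → q* = 33.2603.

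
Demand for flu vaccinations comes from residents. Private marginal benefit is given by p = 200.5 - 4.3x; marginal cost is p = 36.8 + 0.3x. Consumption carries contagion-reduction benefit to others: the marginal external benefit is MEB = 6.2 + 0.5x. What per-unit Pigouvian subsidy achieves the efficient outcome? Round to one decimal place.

Social marginal benefit = demand + MEB = 206.7 - 3.8x.
Set SMB = MC: 206.7 - 3.8x = 36.8 + 0.3x → x* = 41.4390.
The Pigouvian subsidy equals MEB at x*: 6.2 + 0.5×41.4390 = 26.9195.

subsidy = 26.9 per unit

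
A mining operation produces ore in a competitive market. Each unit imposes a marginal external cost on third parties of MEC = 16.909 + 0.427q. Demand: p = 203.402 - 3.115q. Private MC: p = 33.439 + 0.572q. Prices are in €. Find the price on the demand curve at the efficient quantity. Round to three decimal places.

Social marginal cost = private MC + MEC = 50.348 + 0.999q.
Set SMC = demand: 50.348 + 0.999q = 203.402 - 3.115q → q* = 37.2032.
Consumer price on the demand curve at q*: 203.402 − 3.115×37.2032 = 87.5140.

P = €87.514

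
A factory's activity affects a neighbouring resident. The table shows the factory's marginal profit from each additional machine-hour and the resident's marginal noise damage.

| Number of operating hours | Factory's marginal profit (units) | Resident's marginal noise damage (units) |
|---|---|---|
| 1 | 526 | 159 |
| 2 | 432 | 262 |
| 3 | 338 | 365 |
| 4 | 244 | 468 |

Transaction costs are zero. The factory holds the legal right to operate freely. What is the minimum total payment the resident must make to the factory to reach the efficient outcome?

Left alone the factory would choose level 4 (marginal profit stays positive).
Efficient level: k* = 2 (marginal profit ≥ marginal noise damage through 2).
The resident must at least cover the factory's forgone profit from cutting 4→2: 338 + 244 = 582.

582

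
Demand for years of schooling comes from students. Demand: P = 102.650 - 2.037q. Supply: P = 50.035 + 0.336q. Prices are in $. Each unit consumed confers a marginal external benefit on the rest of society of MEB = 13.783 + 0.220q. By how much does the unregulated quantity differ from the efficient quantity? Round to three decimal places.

Market equilibrium (private): 50.035 + 0.336q = 102.650 - 2.037q → q_m = 22.1724.
Social marginal benefit = demand + MEB = 116.433 - 1.817q.
Set SMB = MC: 116.433 - 1.817q = 50.035 + 0.336q → q* = 30.8398.
Gap = |22.1724 − 30.8398| = 8.6674.

8.667 units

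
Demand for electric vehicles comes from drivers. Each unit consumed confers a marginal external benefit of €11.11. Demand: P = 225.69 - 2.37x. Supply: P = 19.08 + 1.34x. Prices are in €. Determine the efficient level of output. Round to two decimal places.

Social marginal benefit = demand + MEB = 236.80 - 2.37x.
Set SMB = MC: 236.80 - 2.37x = 19.08 + 1.34x → x* = 58.6846.

x* = 58.68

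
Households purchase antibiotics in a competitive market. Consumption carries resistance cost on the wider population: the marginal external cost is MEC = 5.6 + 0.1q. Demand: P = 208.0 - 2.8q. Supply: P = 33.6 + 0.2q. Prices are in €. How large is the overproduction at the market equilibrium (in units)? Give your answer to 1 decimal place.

3.7 units

Market equilibrium (private): 33.6 + 0.2q = 208.0 - 2.8q → q_m = 58.1333.
Social marginal benefit = demand − MEC = 202.4 - 2.9q.
Set SMB = MC: 202.4 - 2.9q = 33.6 + 0.2q → q* = 54.4516.
Gap = |58.1333 − 54.4516| = 3.6817.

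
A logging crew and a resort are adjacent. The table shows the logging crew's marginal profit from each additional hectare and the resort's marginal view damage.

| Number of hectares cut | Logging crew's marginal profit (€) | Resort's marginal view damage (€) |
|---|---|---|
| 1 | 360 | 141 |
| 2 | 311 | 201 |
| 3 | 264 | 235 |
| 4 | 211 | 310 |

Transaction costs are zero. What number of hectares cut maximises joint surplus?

3

Bargaining reaches the level where marginal profit last exceeds marginal view damage.
That holds through level 3 (264 ≥ 235) but not at 4 (211 < 310).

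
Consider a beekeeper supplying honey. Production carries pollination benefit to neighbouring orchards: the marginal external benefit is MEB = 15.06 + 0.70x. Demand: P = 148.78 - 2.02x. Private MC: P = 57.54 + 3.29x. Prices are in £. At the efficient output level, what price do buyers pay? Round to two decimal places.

Social marginal cost = private MC − MEB = 42.48 + 2.59x.
Set SMC = demand: 42.48 + 2.59x = 148.78 - 2.02x → x* = 23.0586.
Consumer price on the demand curve at x*: 148.78 − 2.02×23.0586 = 102.2016.

P = £102.20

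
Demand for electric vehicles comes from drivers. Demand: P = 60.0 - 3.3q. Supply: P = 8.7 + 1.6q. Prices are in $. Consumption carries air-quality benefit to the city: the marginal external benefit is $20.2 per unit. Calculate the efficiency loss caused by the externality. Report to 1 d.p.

Market equilibrium (private): 8.7 + 1.6q = 60.0 - 3.3q → q_m = 10.4694.
Social marginal benefit = demand + MEB = 80.2 - 3.3q.
Set SMB = MC: 80.2 - 3.3q = 8.7 + 1.6q → q* = 14.5918.
Height of the DWL triangle at q_m is SMB(q_m) − MC(q_m) = MEB(q_m) = 20.2000.
DWL = ½ × 4.1224 × 20.2000 = 41.6362.

DWL = $41.6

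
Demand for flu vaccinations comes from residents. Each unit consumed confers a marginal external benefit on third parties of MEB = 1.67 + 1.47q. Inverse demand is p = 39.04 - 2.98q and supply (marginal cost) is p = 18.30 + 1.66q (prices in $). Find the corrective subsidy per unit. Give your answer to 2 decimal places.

Social marginal benefit = demand + MEB = 40.71 - 1.51q.
Set SMB = MC: 40.71 - 1.51q = 18.30 + 1.66q → q* = 7.0694.
The Pigouvian subsidy equals MEB at q*: 1.67 + 1.47×7.0694 = 12.0620.

subsidy = $12.06 per unit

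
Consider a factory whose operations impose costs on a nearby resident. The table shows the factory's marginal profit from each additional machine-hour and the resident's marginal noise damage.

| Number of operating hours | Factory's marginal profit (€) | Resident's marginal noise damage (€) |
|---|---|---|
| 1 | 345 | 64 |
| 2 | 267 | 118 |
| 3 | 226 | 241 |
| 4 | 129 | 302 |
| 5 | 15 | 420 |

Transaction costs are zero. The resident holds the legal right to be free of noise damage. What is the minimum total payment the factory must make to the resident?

€182

Efficient level: marginal profit ≥ marginal noise damage through level 2, so k* = 2.
With the resident holding the right, the factory must at least compensate total damage at k*: 64 + 118 = 182.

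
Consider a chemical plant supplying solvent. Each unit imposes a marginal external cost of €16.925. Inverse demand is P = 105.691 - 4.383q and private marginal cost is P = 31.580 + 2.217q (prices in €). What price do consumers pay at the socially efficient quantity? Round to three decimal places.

P = €67.714

Social marginal cost = private MC + MEC = 48.505 + 2.217q.
Set SMC = demand: 48.505 + 2.217q = 105.691 - 4.383q → q* = 8.6645.
Consumer price on the demand curve at q*: 105.691 − 4.383×8.6645 = 67.7145.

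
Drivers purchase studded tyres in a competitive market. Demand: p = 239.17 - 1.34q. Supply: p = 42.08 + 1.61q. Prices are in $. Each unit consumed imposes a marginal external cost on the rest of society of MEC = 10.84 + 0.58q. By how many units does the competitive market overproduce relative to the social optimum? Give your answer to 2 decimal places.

14.05 units

Market equilibrium (private): 42.08 + 1.61q = 239.17 - 1.34q → q_m = 66.8102.
Social marginal benefit = demand − MEC = 228.33 - 1.92q.
Set SMB = MC: 228.33 - 1.92q = 42.08 + 1.61q → q* = 52.7620.
Gap = |66.8102 − 52.7620| = 14.0482.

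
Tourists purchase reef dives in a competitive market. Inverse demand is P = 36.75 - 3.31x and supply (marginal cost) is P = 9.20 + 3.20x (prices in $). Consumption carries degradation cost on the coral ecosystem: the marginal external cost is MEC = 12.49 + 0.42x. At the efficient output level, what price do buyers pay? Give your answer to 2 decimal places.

Social marginal benefit = demand − MEC = 24.26 - 3.73x.
Set SMB = MC: 24.26 - 3.73x = 9.20 + 3.20x → x* = 2.1732.
Consumer price on the demand curve at x*: 36.75 − 3.31×2.1732 = 29.5567.

P = $29.56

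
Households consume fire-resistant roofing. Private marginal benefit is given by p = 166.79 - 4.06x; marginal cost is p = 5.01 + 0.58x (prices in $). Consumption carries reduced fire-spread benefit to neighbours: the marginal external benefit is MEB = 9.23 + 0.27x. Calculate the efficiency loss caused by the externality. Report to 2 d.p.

Market equilibrium (private): 5.01 + 0.58x = 166.79 - 4.06x → x_m = 34.8664.
Social marginal benefit = demand + MEB = 176.02 - 3.79x.
Set SMB = MC: 176.02 - 3.79x = 5.01 + 0.58x → x* = 39.1327.
The loss is the area between SMB and MC from x* to x_m; with linear curves that's a triangle of height MEB(x_m).
DWL = ½ × 4.2663 × 18.6439 = 39.7702.

DWL = $39.77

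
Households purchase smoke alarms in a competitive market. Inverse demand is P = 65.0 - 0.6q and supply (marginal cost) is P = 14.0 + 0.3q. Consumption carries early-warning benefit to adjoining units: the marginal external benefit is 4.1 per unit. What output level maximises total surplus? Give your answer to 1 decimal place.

Social marginal benefit = demand + MEB = 69.1 - 0.6q.
Set SMB = MC: 69.1 - 0.6q = 14.0 + 0.3q → q* = 61.2222.

q* = 61.2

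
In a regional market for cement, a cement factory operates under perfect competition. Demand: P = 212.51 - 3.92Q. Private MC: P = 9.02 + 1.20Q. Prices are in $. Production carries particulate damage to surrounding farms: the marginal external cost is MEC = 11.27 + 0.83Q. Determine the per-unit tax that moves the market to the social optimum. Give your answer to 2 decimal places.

Social marginal cost = private MC + MEC = 20.29 + 2.03Q.
Set SMC = demand: 20.29 + 2.03Q = 212.51 - 3.92Q → Q* = 32.3059.
The Pigouvian tax equals MEC at Q*: 11.27 + 0.83×32.3059 = 38.0839.

tax = $38.08 per unit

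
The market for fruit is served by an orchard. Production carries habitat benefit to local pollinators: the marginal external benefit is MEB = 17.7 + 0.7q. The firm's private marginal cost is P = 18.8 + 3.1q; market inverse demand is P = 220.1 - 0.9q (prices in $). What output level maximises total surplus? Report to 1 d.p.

Social marginal cost = private MC − MEB = 1.1 + 2.4q.
Set SMC = demand: 1.1 + 2.4q = 220.1 - 0.9q → q* = 66.3636.

q* = 66.4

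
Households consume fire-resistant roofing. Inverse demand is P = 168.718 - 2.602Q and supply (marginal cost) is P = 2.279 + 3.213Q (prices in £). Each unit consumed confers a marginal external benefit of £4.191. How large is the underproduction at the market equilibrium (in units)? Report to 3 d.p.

0.721 units

Market equilibrium (private): 2.279 + 3.213Q = 168.718 - 2.602Q → Q_m = 28.6224.
Social marginal benefit = demand + MEB = 172.909 - 2.602Q.
Set SMB = MC: 172.909 - 2.602Q = 2.279 + 3.213Q → Q* = 29.3431.
Gap = |28.6224 − 29.3431| = 0.7207.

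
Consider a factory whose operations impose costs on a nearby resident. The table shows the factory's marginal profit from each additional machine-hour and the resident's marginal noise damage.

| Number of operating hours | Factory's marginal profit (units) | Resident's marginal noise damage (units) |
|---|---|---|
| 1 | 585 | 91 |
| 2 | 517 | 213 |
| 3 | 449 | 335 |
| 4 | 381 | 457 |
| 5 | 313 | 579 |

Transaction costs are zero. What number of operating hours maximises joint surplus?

Bargaining reaches the level where marginal profit last exceeds marginal noise damage.
That holds through level 3 (449 ≥ 335) but not at 4 (381 < 457).

3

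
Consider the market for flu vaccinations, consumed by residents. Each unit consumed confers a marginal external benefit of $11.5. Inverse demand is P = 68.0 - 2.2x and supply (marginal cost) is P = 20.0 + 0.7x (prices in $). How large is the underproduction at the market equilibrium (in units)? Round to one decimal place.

Market equilibrium (private): 20.0 + 0.7x = 68.0 - 2.2x → x_m = 16.5517.
Social marginal benefit = demand + MEB = 79.5 - 2.2x.
Set SMB = MC: 79.5 - 2.2x = 20.0 + 0.7x → x* = 20.5172.
Gap = |16.5517 − 20.5172| = 3.9655.

4.0 units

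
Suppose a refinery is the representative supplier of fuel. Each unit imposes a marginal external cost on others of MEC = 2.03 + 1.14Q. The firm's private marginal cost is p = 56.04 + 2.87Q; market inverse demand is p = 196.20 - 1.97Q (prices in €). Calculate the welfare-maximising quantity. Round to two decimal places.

Q* = 23.10

Social marginal cost = private MC + MEC = 58.07 + 4.01Q.
Set SMC = demand: 58.07 + 4.01Q = 196.20 - 1.97Q → Q* = 23.0987.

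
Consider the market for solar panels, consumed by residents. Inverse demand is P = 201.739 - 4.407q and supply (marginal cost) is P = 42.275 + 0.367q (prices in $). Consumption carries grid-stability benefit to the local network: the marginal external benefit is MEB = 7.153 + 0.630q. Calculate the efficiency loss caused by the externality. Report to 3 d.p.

Market equilibrium (private): 42.275 + 0.367q = 201.739 - 4.407q → q_m = 33.4026.
Social marginal benefit = demand + MEB = 208.892 - 3.777q.
Set SMB = MC: 208.892 - 3.777q = 42.275 + 0.367q → q* = 40.2068.
Between q* and q_m the wedge SMB − MC runs linearly from 0 to MEB(q_m), so the loss is a triangle.
DWL = ½ × 6.8042 × 28.1966 = 95.9277.

DWL = $95.928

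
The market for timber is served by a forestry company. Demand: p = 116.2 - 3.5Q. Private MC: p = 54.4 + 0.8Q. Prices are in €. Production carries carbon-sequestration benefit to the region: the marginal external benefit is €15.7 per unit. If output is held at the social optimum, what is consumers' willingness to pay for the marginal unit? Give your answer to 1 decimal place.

P = €53.1

Social marginal cost = private MC − MEB = 38.7 + 0.8Q.
Set SMC = demand: 38.7 + 0.8Q = 116.2 - 3.5Q → Q* = 18.0233.
Consumer price on the demand curve at Q*: 116.2 − 3.5×18.0233 = 53.1185.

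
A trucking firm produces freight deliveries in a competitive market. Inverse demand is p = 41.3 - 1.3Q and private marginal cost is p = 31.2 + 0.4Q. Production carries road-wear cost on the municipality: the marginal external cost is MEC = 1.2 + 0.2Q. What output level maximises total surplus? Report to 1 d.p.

Q* = 4.7

Social marginal cost = private MC + MEC = 32.4 + 0.6Q.
Set SMC = demand: 32.4 + 0.6Q = 41.3 - 1.3Q → Q* = 4.6842.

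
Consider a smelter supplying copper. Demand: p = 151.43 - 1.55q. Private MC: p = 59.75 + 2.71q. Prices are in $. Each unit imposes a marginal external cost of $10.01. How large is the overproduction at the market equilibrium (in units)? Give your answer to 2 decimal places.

2.35 units

Market equilibrium (private): 59.75 + 2.71q = 151.43 - 1.55q → q_m = 21.5211.
Social marginal cost = private MC + MEC = 69.76 + 2.71q.
Set SMC = demand: 69.76 + 2.71q = 151.43 - 1.55q → q* = 19.1714.
Gap = |21.5211 − 19.1714| = 2.3497.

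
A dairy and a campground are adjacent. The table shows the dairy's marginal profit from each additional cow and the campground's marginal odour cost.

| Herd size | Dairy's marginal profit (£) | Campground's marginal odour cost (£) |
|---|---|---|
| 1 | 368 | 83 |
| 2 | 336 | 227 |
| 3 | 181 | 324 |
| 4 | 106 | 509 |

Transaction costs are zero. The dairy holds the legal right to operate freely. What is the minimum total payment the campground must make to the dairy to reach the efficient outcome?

£287

Left alone the dairy would choose level 4 (marginal profit stays positive).
Efficient level: k* = 2 (marginal profit ≥ marginal odour cost through 2).
The campground must at least cover the dairy's forgone profit from cutting 4→2: 181 + 106 = 287.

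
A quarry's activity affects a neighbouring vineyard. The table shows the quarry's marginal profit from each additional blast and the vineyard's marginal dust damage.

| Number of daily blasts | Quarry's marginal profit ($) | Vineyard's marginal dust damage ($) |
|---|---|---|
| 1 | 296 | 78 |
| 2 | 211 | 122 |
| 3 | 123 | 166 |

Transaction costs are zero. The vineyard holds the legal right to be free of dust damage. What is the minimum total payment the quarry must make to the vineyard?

Efficient level: marginal profit ≥ marginal dust damage through level 2, so k* = 2.
With the vineyard holding the right, the quarry must at least compensate total damage at k*: 78 + 122 = 200.

$200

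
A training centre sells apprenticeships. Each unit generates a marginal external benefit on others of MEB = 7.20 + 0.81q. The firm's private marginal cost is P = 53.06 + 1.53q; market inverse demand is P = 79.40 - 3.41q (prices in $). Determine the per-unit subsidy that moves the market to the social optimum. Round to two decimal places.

subsidy = $13.78 per unit

Social marginal cost = private MC − MEB = 45.86 + 0.72q.
Set SMC = demand: 45.86 + 0.72q = 79.40 - 3.41q → q* = 8.1211.
The Pigouvian subsidy equals MEB at q*: 7.20 + 0.81×8.1211 = 13.7781.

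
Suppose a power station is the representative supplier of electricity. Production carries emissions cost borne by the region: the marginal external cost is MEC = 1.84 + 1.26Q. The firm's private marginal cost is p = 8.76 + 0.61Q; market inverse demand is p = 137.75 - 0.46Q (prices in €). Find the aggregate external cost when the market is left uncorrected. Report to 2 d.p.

Market equilibrium (private): 8.76 + 0.61Q = 137.75 - 0.46Q → Q_m = 120.5514.
Total external cost = ∫₀^{Q_m} (1.84 + 1.26Q) dQ = 1.84×120.5514 + ½×1.26×120.5514² = 9377.3778.

€9377.38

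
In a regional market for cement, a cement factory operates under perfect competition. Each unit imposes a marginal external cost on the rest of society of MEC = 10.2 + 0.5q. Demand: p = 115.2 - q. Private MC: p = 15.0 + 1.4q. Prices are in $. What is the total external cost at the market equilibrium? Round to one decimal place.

Market equilibrium (private): 15.0 + 1.4q = 115.2 - q → q_m = 41.7500.
Total external cost = ∫₀^{q_m} (10.2 + 0.5q) dq = 10.2×41.7500 + ½×0.5×41.7500² = 861.6156.

$861.6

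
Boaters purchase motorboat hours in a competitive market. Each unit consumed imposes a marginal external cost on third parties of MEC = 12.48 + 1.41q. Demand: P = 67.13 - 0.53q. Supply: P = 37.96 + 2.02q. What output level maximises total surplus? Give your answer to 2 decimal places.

q* = 4.21

Social marginal benefit = demand − MEC = 54.65 - 1.94q.
Set SMB = MC: 54.65 - 1.94q = 37.96 + 2.02q → q* = 4.2146.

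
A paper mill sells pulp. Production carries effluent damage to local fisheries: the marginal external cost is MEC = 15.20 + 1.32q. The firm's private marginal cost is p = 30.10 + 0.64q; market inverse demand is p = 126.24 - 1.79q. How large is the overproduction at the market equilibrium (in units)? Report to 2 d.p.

Market equilibrium (private): 30.10 + 0.64q = 126.24 - 1.79q → q_m = 39.5638.
Social marginal cost = private MC + MEC = 45.30 + 1.96q.
Set SMC = demand: 45.30 + 1.96q = 126.24 - 1.79q → q* = 21.5840.
Gap = |39.5638 − 21.5840| = 17.9798.

17.98 units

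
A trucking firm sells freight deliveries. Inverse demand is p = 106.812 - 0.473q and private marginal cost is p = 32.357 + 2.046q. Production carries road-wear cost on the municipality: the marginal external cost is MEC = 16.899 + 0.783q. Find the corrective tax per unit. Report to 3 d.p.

Social marginal cost = private MC + MEC = 49.256 + 2.829q.
Set SMC = demand: 49.256 + 2.829q = 106.812 - 0.473q → q* = 17.4306.
The Pigouvian tax equals MEC at q*: 16.899 + 0.783×17.4306 = 30.5472.

tax = 30.547 per unit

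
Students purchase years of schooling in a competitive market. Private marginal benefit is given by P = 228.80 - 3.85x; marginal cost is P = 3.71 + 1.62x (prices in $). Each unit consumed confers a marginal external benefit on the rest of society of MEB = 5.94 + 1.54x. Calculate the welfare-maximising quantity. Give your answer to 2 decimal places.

Social marginal benefit = demand + MEB = 234.74 - 2.31x.
Set SMB = MC: 234.74 - 2.31x = 3.71 + 1.62x → x* = 58.7863.

x* = 58.79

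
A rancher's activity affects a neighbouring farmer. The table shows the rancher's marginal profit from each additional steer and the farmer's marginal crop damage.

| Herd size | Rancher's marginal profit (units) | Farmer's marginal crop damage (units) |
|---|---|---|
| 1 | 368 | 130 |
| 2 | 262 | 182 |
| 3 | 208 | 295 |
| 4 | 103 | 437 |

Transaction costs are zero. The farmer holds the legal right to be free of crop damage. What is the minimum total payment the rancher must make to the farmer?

Efficient level: marginal profit ≥ marginal crop damage through level 2, so k* = 2.
With the farmer holding the right, the rancher must at least compensate total damage at k*: 130 + 182 = 312.

312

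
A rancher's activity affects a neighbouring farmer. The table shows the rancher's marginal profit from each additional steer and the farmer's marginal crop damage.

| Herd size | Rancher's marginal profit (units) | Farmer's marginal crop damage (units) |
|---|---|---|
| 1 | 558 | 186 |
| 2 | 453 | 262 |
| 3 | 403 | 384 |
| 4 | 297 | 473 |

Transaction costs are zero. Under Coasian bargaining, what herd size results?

3

Bargaining reaches the level where marginal profit last exceeds marginal crop damage.
That holds through level 3 (403 ≥ 384) but not at 4 (297 < 473).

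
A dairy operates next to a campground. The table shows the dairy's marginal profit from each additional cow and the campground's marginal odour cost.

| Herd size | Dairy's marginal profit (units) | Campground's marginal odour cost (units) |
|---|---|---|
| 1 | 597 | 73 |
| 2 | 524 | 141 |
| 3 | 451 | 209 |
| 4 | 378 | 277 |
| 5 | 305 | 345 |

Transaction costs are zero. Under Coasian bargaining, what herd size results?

Bargaining reaches the level where marginal profit last exceeds marginal odour cost.
That holds through level 4 (378 ≥ 277) but not at 5 (305 < 345).

4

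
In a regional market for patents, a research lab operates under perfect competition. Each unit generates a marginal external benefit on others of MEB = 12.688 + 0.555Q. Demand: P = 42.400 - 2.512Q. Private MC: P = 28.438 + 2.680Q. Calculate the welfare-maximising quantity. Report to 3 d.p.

Q* = 5.747

Social marginal cost = private MC − MEB = 15.750 + 2.125Q.
Set SMC = demand: 15.750 + 2.125Q = 42.400 - 2.512Q → Q* = 5.7473.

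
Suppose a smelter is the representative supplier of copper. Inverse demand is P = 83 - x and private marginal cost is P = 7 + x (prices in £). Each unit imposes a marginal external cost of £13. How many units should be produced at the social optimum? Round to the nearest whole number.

Social marginal cost = private MC + MEC = 20 + x.
Set SMC = demand: 20 + x = 83 - x → x* = 31.5000.

x* = 32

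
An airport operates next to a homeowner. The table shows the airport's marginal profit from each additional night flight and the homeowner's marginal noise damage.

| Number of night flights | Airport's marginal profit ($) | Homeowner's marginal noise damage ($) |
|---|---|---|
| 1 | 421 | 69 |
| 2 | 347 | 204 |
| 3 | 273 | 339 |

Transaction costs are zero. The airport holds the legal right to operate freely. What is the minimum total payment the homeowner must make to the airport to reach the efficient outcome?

$273

Left alone the airport would choose level 3 (marginal profit stays positive).
Efficient level: k* = 2 (marginal profit ≥ marginal noise damage through 2).
The homeowner must at least cover the airport's forgone profit from cutting 3→2: 273 = 273.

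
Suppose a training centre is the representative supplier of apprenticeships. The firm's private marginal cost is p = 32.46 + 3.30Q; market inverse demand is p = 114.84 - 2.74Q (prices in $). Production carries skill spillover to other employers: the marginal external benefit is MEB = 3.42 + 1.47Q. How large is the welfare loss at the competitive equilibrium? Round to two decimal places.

Market equilibrium (private): 32.46 + 3.30Q = 114.84 - 2.74Q → Q_m = 13.6391.
Social marginal cost = private MC − MEB = 29.04 + 1.83Q.
Set SMC = demand: 29.04 + 1.83Q = 114.84 - 2.74Q → Q* = 18.7746.
The loss is the area between SMC and demand from Q* to Q_m; with linear curves that's a triangle of height MEB(Q_m).
DWL = ½ × 5.1355 × 23.4694 = 60.2636.

DWL = $60.26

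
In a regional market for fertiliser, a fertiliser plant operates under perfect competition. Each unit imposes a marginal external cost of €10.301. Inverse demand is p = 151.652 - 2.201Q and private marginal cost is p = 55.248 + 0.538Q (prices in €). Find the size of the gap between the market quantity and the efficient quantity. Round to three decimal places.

Market equilibrium (private): 55.248 + 0.538Q = 151.652 - 2.201Q → Q_m = 35.1968.
Social marginal cost = private MC + MEC = 65.549 + 0.538Q.
Set SMC = demand: 65.549 + 0.538Q = 151.652 - 2.201Q → Q* = 31.4359.
Gap = |35.1968 − 31.4359| = 3.7609.

3.761 units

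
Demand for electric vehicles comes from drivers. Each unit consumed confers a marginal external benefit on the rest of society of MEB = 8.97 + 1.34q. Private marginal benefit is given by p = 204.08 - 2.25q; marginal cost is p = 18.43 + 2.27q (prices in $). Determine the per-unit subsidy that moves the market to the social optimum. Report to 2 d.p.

Social marginal benefit = demand + MEB = 213.05 - 0.91q.
Set SMB = MC: 213.05 - 0.91q = 18.43 + 2.27q → q* = 61.2013.
The Pigouvian subsidy equals MEB at q*: 8.97 + 1.34×61.2013 = 90.9797.

subsidy = $90.98 per unit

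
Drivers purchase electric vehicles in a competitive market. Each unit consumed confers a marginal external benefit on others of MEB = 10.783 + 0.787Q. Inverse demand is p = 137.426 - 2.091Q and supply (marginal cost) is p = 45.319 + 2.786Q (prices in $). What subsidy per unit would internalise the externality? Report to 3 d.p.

Social marginal benefit = demand + MEB = 148.209 - 1.304Q.
Set SMB = MC: 148.209 - 1.304Q = 45.319 + 2.786Q → Q* = 25.1565.
The Pigouvian subsidy equals MEB at Q*: 10.783 + 0.787×25.1565 = 30.5812.

subsidy = $30.581 per unit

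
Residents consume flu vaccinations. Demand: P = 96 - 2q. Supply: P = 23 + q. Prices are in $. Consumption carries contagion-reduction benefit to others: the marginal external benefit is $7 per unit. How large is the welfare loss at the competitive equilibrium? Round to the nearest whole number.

DWL = $8

Market equilibrium (private): 23 + q = 96 - 2q → q_m = 24.3333.
Social marginal benefit = demand + MEB = 103 - 2q.
Set SMB = MC: 103 - 2q = 23 + q → q* = 26.6667.
The loss is the area between SMB and MC from q* to q_m; with linear curves that's a triangle of height MEB(q_m).
DWL = ½ × 2.3334 × 7.0000 = 8.1669.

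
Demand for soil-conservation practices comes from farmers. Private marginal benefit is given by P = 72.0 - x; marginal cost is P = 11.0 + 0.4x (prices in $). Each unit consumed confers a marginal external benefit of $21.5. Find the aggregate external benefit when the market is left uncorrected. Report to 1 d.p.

Market equilibrium (private): 11.0 + 0.4x = 72.0 - x → x_m = 43.5714.
Total external benefit = MEB × x_m = 21.5 × 43.5714 = 936.7851.

$936.8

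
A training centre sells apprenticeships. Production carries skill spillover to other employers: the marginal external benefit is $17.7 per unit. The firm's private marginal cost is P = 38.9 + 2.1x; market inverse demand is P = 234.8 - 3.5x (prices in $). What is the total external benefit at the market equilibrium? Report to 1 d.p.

$619.2

Market equilibrium (private): 38.9 + 2.1x = 234.8 - 3.5x → x_m = 34.9821.
Total external benefit = MEB × x_m = 17.7 × 34.9821 = 619.1832.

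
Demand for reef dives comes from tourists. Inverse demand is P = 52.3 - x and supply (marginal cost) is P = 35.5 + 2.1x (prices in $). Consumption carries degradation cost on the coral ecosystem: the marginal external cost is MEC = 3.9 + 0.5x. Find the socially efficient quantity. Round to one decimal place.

x* = 3.6

Social marginal benefit = demand − MEC = 48.4 - 1.5x.
Set SMB = MC: 48.4 - 1.5x = 35.5 + 2.1x → x* = 3.5833.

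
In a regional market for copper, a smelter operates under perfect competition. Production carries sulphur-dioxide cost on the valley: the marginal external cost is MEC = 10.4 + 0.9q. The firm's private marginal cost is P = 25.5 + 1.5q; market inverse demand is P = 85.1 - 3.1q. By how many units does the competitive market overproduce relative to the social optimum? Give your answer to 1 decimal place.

4.0 units

Market equilibrium (private): 25.5 + 1.5q = 85.1 - 3.1q → q_m = 12.9565.
Social marginal cost = private MC + MEC = 35.9 + 2.4q.
Set SMC = demand: 35.9 + 2.4q = 85.1 - 3.1q → q* = 8.9455.
Gap = |12.9565 − 8.9455| = 4.0110.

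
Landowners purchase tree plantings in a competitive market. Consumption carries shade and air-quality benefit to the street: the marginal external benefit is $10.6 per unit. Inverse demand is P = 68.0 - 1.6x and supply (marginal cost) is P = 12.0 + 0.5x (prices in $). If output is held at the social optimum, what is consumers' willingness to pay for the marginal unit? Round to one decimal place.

P = $17.3

Social marginal benefit = demand + MEB = 78.6 - 1.6x.
Set SMB = MC: 78.6 - 1.6x = 12.0 + 0.5x → x* = 31.7143.
Consumer price on the demand curve at x*: 68.0 − 1.6×31.7143 = 17.2571.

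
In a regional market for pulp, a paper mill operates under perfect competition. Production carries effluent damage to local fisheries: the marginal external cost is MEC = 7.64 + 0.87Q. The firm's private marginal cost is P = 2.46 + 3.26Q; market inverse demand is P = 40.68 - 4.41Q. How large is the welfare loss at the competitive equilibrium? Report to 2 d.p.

DWL = 8.40

Market equilibrium (private): 2.46 + 3.26Q = 40.68 - 4.41Q → Q_m = 4.9831.
Social marginal cost = private MC + MEC = 10.10 + 4.13Q.
Set SMC = demand: 10.10 + 4.13Q = 40.68 - 4.41Q → Q* = 3.5808.
Height of the DWL triangle at Q_m is SMC(Q_m) − demand(Q_m) = MEC(Q_m) = 11.9753.
DWL = ½ × 1.4023 × 11.9753 = 8.3965.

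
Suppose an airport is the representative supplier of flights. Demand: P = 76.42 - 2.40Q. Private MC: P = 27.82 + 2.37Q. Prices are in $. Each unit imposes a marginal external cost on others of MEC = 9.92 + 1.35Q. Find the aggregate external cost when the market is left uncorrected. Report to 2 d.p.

Market equilibrium (private): 27.82 + 2.37Q = 76.42 - 2.40Q → Q_m = 10.1887.
Total external cost = ∫₀^{Q_m} (9.92 + 1.35Q) dQ = 9.92×10.1887 + ½×1.35×10.1887² = 171.1434.

$171.14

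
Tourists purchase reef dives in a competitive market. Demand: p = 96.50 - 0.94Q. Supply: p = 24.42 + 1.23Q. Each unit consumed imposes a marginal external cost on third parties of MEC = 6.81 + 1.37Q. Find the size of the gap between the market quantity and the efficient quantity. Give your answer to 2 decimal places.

14.78 units

Market equilibrium (private): 24.42 + 1.23Q = 96.50 - 0.94Q → Q_m = 33.2166.
Social marginal benefit = demand − MEC = 89.69 - 2.31Q.
Set SMB = MC: 89.69 - 2.31Q = 24.42 + 1.23Q → Q* = 18.4379.
Gap = |33.2166 − 18.4379| = 14.7787.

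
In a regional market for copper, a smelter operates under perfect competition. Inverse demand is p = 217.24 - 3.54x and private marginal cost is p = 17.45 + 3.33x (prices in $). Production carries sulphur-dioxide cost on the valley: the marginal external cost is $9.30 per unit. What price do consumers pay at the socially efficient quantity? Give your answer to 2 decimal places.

Social marginal cost = private MC + MEC = 26.75 + 3.33x.
Set SMC = demand: 26.75 + 3.33x = 217.24 - 3.54x → x* = 27.7278.
Consumer price on the demand curve at x*: 217.24 − 3.54×27.7278 = 119.0836.

P = $119.08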